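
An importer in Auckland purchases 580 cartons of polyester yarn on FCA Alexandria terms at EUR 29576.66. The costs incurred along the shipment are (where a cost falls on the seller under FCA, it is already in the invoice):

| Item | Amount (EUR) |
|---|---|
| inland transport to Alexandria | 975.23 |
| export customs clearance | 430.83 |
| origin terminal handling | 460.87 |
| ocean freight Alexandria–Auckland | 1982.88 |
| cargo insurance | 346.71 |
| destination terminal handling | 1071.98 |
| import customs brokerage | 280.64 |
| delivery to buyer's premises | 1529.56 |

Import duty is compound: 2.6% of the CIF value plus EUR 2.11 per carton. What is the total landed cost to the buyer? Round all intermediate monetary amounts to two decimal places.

FCA: the seller delivers export-cleared goods to the carrier; the buyer bears costs from that point.
Already in the invoice (seller's account under FCA): inland to port, export clearance — exclude.
CIF value = FCA price + origin terminal + freight + insurance = 29576.66 + 460.87 + 1982.88 + 346.71 = 32367.12
Ad valorem component: 32367.12 × 2.6% = 841.55
Specific component: 580 × 2.11 = 1223.80
Import duty = 841.55 + 1223.80 = 2065.35
Buyer bears: origin terminal 460.87 + freight 1982.88 + insurance 346.71 + destination terminal 1071.98 + brokerage 280.64 + delivery 1529.56 + duty 2065.35 = 7737.99
Landed cost = invoice 29576.66 + 7737.99 = 37314.65

Total landed cost: EUR 37314.65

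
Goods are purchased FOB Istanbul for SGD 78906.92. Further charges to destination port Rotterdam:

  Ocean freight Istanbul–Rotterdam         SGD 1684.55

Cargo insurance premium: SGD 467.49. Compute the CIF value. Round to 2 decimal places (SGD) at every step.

CIF = FOB price + freight + insurance
CIF = 78906.92 + 1684.55 + 467.49 = 81058.96

CIF value: SGD 81058.96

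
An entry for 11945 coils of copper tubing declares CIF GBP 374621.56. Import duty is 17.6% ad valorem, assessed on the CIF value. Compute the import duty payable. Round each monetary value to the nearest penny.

Import duty: GBP 65933.39

Import duty = 374621.56 × 17.6% = 65933.39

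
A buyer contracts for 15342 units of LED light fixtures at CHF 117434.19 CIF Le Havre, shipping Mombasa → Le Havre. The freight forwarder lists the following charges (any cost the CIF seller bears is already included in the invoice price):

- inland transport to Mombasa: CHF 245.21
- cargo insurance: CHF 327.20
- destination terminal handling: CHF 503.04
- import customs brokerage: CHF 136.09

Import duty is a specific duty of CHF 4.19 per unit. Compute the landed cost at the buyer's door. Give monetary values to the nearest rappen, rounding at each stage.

Total landed cost: CHF 182356.30

CIF: the seller pays costs through ocean freight and marine insurance to the destination port.
Already in the invoice (seller's account under CIF): inland to port, insurance — exclude.
The CIF price already equals the CIF value: 117434.19
Import duty = 15342 × 4.19 = 64282.98
Buyer bears: destination terminal 503.04 + brokerage 136.09 + duty 64282.98 = 64922.11
Landed cost = invoice 117434.19 + 64922.11 = 182356.30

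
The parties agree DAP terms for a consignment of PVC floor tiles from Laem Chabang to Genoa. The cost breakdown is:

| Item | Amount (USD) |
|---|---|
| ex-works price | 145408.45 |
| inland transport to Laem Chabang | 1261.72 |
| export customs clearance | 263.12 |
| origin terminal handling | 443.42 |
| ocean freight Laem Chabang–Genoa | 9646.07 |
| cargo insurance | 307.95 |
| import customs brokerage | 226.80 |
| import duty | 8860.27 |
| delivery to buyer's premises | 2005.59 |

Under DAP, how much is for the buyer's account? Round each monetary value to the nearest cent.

DAP: the seller bears all costs to the named destination except import duty and clearance.
Seller's account: goods 145408.45 + inland to port 1261.72 + export clearance 263.12 + origin terminal 443.42 + freight 9646.07 + insurance 307.95 + delivery 2005.59 = 159336.32
Buyer's account: brokerage 226.80 + duty 8860.27 = 9087.07

Buyer's account: USD 9087.07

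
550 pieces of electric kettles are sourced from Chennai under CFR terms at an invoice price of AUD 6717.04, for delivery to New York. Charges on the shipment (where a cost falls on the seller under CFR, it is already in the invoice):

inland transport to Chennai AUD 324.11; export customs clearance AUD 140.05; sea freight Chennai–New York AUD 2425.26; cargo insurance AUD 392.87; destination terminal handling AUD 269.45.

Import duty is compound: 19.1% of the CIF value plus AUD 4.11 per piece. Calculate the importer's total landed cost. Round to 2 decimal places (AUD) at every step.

CFR: the seller pays costs through ocean freight to the destination port, but not insurance.
Already in the invoice (seller's account under CFR): inland to port, export clearance, freight — exclude.
CIF value = CFR price + insurance = 6717.04 + 392.87 = 7109.91
Ad valorem component: 7109.91 × 19.1% = 1357.99
Specific component: 550 × 4.11 = 2260.50
Import duty = 1357.99 + 2260.50 = 3618.49
Buyer bears: insurance 392.87 + destination terminal 269.45 + duty 3618.49 = 4280.81
Landed cost = invoice 6717.04 + 4280.81 = 10997.85

Total landed cost: AUD 10997.85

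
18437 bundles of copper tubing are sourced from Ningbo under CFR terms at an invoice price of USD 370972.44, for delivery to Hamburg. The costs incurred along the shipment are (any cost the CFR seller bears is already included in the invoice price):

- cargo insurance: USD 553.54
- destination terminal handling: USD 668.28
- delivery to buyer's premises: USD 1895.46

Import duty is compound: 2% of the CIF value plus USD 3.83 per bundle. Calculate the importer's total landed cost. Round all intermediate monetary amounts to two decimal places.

Total landed cost: USD 452133.95

CFR: the seller pays costs through ocean freight to the destination port, but not insurance.
CIF value = CFR price + insurance = 370972.44 + 553.54 = 371525.98
Ad valorem component: 371525.98 × 2% = 7430.52
Specific component: 18437 × 3.83 = 70613.71
Import duty = 7430.52 + 70613.71 = 78044.23
Buyer bears: insurance 553.54 + destination terminal 668.28 + delivery 1895.46 + duty 78044.23 = 81161.51
Landed cost = invoice 370972.44 + 81161.51 = 452133.95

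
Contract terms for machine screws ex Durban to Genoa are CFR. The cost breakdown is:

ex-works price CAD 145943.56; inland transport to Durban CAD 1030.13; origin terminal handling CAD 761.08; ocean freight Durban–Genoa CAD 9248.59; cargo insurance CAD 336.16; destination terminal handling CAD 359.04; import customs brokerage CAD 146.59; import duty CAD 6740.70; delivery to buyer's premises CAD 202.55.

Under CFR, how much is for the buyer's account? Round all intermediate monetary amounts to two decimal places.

Buyer's account: CAD 7785.04

CFR: the seller pays costs through ocean freight to the destination port, but not insurance.
Seller's account: goods 145943.56 + inland to port 1030.13 + origin terminal 761.08 + freight 9248.59 = 156983.36
Buyer's account: insurance 336.16 + destination terminal 359.04 + brokerage 146.59 + duty 6740.70 + delivery 202.55 = 7785.04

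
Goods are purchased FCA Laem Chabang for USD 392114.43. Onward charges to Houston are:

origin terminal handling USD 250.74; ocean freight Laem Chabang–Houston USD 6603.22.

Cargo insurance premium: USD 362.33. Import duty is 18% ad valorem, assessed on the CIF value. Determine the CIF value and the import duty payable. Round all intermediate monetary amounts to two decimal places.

CIF = FCA price + pre-shipment costs + freight + insurance
CIF = 392114.43 + 250.74 + 6603.22 + 362.33 = 399330.72
Import duty = 399330.72 × 18% = 71879.53

CIF value: USD 399330.72; import duty: USD 71879.53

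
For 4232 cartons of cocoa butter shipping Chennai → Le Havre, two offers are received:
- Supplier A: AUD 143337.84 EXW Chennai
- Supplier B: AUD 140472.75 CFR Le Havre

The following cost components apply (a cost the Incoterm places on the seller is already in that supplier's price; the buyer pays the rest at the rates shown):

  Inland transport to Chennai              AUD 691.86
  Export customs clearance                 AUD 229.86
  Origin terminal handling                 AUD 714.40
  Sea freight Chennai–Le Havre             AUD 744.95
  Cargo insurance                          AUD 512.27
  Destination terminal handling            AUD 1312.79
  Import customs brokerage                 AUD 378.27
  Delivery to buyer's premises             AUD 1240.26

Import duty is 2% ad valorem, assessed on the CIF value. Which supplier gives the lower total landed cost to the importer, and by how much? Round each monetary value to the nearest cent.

Supplier B is cheaper by AUD 5351.08

Supplier A (EXW):
CIF value = EXW price + inland to port + export clearance + origin terminal + freight + insurance = 143337.84 + 691.86 + 229.86 + 714.40 + 744.95 + 512.27 = 146231.18
Import duty = 146231.18 × 2% = 2924.62
Buyer bears (A): 691.86 + 229.86 + 714.40 + 744.95 + 512.27 + 1312.79 + 378.27 + 1240.26 = 5824.66
Landed cost (A) = invoice 143337.84 + 5824.66 + duty 2924.62 = 152087.12
Supplier B (CFR):
CIF value = CFR price + insurance = 140472.75 + 512.27 = 140985.02
Import duty = 140985.02 × 2% = 2819.70
Buyer bears (B): 512.27 + 1312.79 + 378.27 + 1240.26 = 3443.59
Landed cost (B) = invoice 140472.75 + 3443.59 + duty 2819.70 = 146736.04
Difference = |152087.12 − 146736.04| = 5351.08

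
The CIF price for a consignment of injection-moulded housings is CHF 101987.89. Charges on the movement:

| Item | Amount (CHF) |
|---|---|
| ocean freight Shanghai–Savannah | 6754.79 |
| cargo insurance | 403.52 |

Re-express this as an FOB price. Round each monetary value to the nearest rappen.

From CIF to FOB, the seller no longer bears: freight, insurance.
FOB price = 101987.89 − 6754.79 − 403.52 = 94829.58

FOB price: CHF 94829.58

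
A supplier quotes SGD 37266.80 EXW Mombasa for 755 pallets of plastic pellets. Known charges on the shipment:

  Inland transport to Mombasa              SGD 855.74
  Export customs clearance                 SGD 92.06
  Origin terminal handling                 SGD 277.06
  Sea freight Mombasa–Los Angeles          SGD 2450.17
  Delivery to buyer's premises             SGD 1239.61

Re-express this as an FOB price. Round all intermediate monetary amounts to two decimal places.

Not relevant to the conversion: freight, delivery — on the buyer under both terms; not part of either seller's price.
From EXW to FOB, the seller additionally bears: inland to port, export clearance, origin terminal.
FOB price = 37266.80 + 855.74 + 92.06 + 277.06 = 38491.66

FOB price: SGD 38491.66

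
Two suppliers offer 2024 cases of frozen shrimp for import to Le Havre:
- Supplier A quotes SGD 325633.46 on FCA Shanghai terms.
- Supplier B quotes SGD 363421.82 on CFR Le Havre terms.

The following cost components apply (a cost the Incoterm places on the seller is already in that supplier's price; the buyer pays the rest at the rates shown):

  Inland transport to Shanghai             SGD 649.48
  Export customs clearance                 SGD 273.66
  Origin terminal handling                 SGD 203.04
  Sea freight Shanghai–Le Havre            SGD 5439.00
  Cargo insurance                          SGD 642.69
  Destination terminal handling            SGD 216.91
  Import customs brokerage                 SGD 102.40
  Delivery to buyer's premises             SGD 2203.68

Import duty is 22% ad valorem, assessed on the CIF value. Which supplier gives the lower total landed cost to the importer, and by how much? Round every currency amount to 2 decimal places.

Supplier A is cheaper by SGD 39218.51

Supplier A (FCA):
CIF value = FCA price + origin terminal + freight + insurance = 325633.46 + 203.04 + 5439.00 + 642.69 = 331918.19
Import duty = 331918.19 × 22% = 73022.00
Buyer bears (A): 203.04 + 5439.00 + 642.69 + 216.91 + 102.40 + 2203.68 = 8807.72
Landed cost (A) = invoice 325633.46 + 8807.72 + duty 73022.00 = 407463.18
Supplier B (CFR):
CIF value = CFR price + insurance = 363421.82 + 642.69 = 364064.51
Import duty = 364064.51 × 22% = 80094.19
Buyer bears (B): 642.69 + 216.91 + 102.40 + 2203.68 = 3165.68
Landed cost (B) = invoice 363421.82 + 3165.68 + duty 80094.19 = 446681.69
Difference = |407463.18 − 446681.69| = 39218.51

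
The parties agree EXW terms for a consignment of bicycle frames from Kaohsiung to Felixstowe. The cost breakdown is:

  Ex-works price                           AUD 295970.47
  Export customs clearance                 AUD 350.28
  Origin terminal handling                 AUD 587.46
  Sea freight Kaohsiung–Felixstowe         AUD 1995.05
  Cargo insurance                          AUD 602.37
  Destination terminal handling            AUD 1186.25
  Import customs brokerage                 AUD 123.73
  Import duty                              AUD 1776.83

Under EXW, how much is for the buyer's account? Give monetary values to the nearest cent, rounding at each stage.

EXW: the seller makes goods available at their premises; the buyer bears all onward costs.
Seller's account: goods 295970.47 = 295970.47
Buyer's account: export clearance 350.28 + origin terminal 587.46 + freight 1995.05 + insurance 602.37 + destination terminal 1186.25 + brokerage 123.73 + duty 1776.83 = 6621.97

Buyer's account: AUD 6621.97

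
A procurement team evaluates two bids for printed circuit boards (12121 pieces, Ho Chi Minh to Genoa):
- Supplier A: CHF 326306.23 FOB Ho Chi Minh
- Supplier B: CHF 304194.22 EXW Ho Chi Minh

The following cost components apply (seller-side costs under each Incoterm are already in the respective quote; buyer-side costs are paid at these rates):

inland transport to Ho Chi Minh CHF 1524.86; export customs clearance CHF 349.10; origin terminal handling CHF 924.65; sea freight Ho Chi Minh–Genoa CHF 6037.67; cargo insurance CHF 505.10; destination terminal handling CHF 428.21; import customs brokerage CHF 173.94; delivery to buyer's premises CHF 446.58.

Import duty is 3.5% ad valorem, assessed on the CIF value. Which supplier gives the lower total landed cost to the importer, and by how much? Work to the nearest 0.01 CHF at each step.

Supplier A (FOB):
CIF value = FOB price + freight + insurance = 326306.23 + 6037.67 + 505.10 = 332849.00
Import duty = 332849.00 × 3.5% = 11649.72
Buyer bears (A): 6037.67 + 505.10 + 428.21 + 173.94 + 446.58 = 7591.50
Landed cost (A) = invoice 326306.23 + 7591.50 + duty 11649.72 = 345547.45
Supplier B (EXW):
CIF value = EXW price + inland to port + export clearance + origin terminal + freight + insurance = 304194.22 + 1524.86 + 349.10 + 924.65 + 6037.67 + 505.10 = 313535.60
Import duty = 313535.60 × 3.5% = 10973.75
Buyer bears (B): 1524.86 + 349.10 + 924.65 + 6037.67 + 505.10 + 428.21 + 173.94 + 446.58 = 10390.11
Landed cost (B) = invoice 304194.22 + 10390.11 + duty 10973.75 = 325558.08
Difference = |345547.45 − 325558.08| = 19989.37

Supplier B is cheaper by CHF 19989.37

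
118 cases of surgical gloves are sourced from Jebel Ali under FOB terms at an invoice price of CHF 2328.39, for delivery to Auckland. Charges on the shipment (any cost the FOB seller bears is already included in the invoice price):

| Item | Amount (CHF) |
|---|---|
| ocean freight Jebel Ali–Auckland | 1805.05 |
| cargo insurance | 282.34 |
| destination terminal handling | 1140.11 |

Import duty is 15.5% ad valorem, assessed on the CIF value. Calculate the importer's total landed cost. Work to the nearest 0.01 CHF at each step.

FOB: the seller bears costs until goods are on board at the origin port; the buyer bears freight, insurance and all costs thereafter.
CIF value = FOB price + freight + insurance = 2328.39 + 1805.05 + 282.34 = 4415.78
Import duty = 4415.78 × 15.5% = 684.45
Buyer bears: freight 1805.05 + insurance 282.34 + destination terminal 1140.11 + duty 684.45 = 3911.95
Landed cost = invoice 2328.39 + 3911.95 = 6240.34

Total landed cost: CHF 6240.34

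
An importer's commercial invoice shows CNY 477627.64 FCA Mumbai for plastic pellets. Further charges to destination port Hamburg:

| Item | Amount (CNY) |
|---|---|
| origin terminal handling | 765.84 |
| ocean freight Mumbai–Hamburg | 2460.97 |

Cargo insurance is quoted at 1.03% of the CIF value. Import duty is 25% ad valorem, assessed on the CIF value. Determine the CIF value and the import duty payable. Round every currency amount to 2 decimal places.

CIF value: CNY 485858.80; import duty: CNY 121464.70

Let C be the CIF value. C = FCA price + pre-shipment costs + freight + 1.03% × C
C − 1.03% × C = 477627.64 + 765.84 + 2460.97
0.9897 × C = 480854.45
C = 480854.45 / 0.9897 = 485858.80
Insurance premium = 1.03% × 485858.80 = 5004.35
Import duty = 485858.80 × 25% = 121464.70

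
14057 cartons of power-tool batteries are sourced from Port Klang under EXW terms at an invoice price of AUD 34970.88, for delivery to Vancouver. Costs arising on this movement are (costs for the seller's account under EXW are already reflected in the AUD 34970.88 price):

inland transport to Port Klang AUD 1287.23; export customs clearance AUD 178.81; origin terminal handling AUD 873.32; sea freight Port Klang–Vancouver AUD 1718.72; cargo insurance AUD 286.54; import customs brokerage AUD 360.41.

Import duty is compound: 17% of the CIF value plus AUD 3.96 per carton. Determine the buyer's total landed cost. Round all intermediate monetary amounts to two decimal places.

Total landed cost: AUD 102025.27

EXW: the seller makes goods available at their premises; the buyer bears all onward costs.
CIF value = EXW price + inland to port + export clearance + origin terminal + freight + insurance = 34970.88 + 1287.23 + 178.81 + 873.32 + 1718.72 + 286.54 = 39315.50
Ad valorem component: 39315.50 × 17% = 6683.64
Specific component: 14057 × 3.96 = 55665.72
Import duty = 6683.64 + 55665.72 = 62349.36
Buyer bears: inland to port 1287.23 + export clearance 178.81 + origin terminal 873.32 + freight 1718.72 + insurance 286.54 + brokerage 360.41 + duty 62349.36 = 67054.39
Landed cost = invoice 34970.88 + 67054.39 = 102025.27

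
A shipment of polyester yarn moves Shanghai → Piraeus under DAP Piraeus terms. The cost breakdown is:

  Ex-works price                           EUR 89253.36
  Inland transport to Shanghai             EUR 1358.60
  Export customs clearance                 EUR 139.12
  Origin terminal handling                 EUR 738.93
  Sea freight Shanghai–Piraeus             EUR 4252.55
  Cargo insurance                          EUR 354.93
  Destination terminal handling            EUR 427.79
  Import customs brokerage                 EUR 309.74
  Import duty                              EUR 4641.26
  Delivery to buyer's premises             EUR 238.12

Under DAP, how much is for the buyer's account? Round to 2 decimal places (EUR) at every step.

DAP: the seller bears all costs to the named destination except import duty and clearance.
Seller's account: goods 89253.36 + inland to port 1358.60 + export clearance 139.12 + origin terminal 738.93 + freight 4252.55 + insurance 354.93 + destination terminal 427.79 + delivery 238.12 = 96763.40
Buyer's account: brokerage 309.74 + duty 4641.26 = 4951.00

Buyer's account: EUR 4951.00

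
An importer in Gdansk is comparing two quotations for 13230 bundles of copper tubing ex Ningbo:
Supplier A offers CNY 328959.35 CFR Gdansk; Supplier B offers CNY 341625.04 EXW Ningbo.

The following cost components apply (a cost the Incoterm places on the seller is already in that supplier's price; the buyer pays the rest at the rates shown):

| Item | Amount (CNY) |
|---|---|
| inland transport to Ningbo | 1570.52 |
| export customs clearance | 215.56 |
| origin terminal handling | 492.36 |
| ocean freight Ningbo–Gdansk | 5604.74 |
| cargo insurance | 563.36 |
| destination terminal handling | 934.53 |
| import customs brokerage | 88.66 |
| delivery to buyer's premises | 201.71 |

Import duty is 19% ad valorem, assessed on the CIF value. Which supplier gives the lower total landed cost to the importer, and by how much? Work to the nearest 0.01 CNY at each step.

Supplier A (CFR):
CIF value = CFR price + insurance = 328959.35 + 563.36 = 329522.71
Import duty = 329522.71 × 19% = 62609.31
Buyer bears (A): 563.36 + 934.53 + 88.66 + 201.71 = 1788.26
Landed cost (A) = invoice 328959.35 + 1788.26 + duty 62609.31 = 393356.92
Supplier B (EXW):
CIF value = EXW price + inland to port + export clearance + origin terminal + freight + insurance = 341625.04 + 1570.52 + 215.56 + 492.36 + 5604.74 + 563.36 = 350071.58
Import duty = 350071.58 × 19% = 66513.60
Buyer bears (B): 1570.52 + 215.56 + 492.36 + 5604.74 + 563.36 + 934.53 + 88.66 + 201.71 = 9671.44
Landed cost (B) = invoice 341625.04 + 9671.44 + duty 66513.60 = 417810.08
Difference = |393356.92 − 417810.08| = 24453.16

Supplier A is cheaper by CNY 24453.16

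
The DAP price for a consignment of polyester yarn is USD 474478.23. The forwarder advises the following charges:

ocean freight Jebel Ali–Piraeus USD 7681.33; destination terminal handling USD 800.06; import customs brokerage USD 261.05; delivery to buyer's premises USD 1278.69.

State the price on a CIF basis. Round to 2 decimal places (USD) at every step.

Not relevant to the conversion: freight — on the seller under both DAP and CIF; already in the DAP price and stays in the CIF price. brokerage — on the buyer under both terms; not part of either seller's price.
From DAP to CIF, the seller no longer bears: destination terminal, delivery.
CIF price = 474478.23 − 800.06 − 1278.69 = 472399.48

CIF price: USD 472399.48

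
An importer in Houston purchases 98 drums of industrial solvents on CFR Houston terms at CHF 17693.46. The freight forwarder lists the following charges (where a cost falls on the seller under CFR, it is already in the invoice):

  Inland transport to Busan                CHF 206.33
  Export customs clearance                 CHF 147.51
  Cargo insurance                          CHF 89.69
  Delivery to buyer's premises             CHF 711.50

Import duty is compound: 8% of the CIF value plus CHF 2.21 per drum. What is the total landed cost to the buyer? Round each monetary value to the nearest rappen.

CFR: the seller pays costs through ocean freight to the destination port, but not insurance.
Already in the invoice (seller's account under CFR): inland to port, export clearance — exclude.
CIF value = CFR price + insurance = 17693.46 + 89.69 = 17783.15
Ad valorem component: 17783.15 × 8% = 1422.65
Specific component: 98 × 2.21 = 216.58
Import duty = 1422.65 + 216.58 = 1639.23
Buyer bears: insurance 89.69 + delivery 711.50 + duty 1639.23 = 2440.42
Landed cost = invoice 17693.46 + 2440.42 = 20133.88

Total landed cost: CHF 20133.88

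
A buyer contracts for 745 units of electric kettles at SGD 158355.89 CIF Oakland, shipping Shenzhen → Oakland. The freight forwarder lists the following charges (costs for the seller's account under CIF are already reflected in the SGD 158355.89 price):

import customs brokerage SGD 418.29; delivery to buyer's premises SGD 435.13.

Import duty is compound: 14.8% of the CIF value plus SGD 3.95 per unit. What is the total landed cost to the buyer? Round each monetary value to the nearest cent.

CIF: the seller pays costs through ocean freight and marine insurance to the destination port.
The CIF price already equals the CIF value: 158355.89
Ad valorem component: 158355.89 × 14.8% = 23436.67
Specific component: 745 × 3.95 = 2942.75
Import duty = 23436.67 + 2942.75 = 26379.42
Buyer bears: brokerage 418.29 + delivery 435.13 + duty 26379.42 = 27232.84
Landed cost = invoice 158355.89 + 27232.84 = 185588.73

Total landed cost: SGD 185588.73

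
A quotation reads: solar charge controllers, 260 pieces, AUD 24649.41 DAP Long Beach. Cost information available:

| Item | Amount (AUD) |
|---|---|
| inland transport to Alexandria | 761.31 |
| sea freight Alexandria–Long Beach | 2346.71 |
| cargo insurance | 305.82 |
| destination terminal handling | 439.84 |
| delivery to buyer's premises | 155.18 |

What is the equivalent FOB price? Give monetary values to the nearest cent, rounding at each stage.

Not relevant to the conversion: inland to port — on the seller under both DAP and FOB; already in the DAP price and stays in the FOB price.
From DAP to FOB, the seller no longer bears: freight, insurance, destination terminal, delivery.
FOB price = 24649.41 − 2346.71 − 305.82 − 439.84 − 155.18 = 21401.86

FOB price: AUD 21401.86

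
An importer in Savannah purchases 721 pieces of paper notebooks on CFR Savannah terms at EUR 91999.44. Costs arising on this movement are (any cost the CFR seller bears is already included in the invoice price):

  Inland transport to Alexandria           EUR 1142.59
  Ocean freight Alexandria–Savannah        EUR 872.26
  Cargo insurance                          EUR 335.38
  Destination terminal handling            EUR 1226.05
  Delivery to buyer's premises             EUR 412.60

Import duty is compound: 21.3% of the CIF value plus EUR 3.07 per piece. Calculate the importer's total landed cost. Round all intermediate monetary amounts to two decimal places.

CFR: the seller pays costs through ocean freight to the destination port, but not insurance.
Already in the invoice (seller's account under CFR): inland to port, freight — exclude.
CIF value = CFR price + insurance = 91999.44 + 335.38 = 92334.82
Ad valorem component: 92334.82 × 21.3% = 19667.32
Specific component: 721 × 3.07 = 2213.47
Import duty = 19667.32 + 2213.47 = 21880.79
Buyer bears: insurance 335.38 + destination terminal 1226.05 + delivery 412.60 + duty 21880.79 = 23854.82
Landed cost = invoice 91999.44 + 23854.82 = 115854.26

Total landed cost: EUR 115854.26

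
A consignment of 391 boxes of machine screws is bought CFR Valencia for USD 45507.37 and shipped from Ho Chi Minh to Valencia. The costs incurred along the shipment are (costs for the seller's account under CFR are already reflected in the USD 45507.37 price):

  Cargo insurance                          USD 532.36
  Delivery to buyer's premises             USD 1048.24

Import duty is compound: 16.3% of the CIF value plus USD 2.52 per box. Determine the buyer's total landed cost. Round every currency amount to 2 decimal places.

Total landed cost: USD 55577.77

CFR: the seller pays costs through ocean freight to the destination port, but not insurance.
CIF value = CFR price + insurance = 45507.37 + 532.36 = 46039.73
Ad valorem component: 46039.73 × 16.3% = 7504.48
Specific component: 391 × 2.52 = 985.32
Import duty = 7504.48 + 985.32 = 8489.80
Buyer bears: insurance 532.36 + delivery 1048.24 + duty 8489.80 = 10070.40
Landed cost = invoice 45507.37 + 10070.40 = 55577.77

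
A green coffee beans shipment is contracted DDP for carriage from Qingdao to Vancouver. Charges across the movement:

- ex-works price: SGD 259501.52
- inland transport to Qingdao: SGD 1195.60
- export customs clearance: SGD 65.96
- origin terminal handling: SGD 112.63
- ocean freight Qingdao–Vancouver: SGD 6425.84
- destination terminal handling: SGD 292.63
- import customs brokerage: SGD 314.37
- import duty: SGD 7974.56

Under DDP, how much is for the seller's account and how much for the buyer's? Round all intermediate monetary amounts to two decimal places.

Seller: SGD 275883.11; buyer: SGD 0.00

DDP: the seller bears all costs including import duty.
Seller's account: goods 259501.52 + inland to port 1195.60 + export clearance 65.96 + origin terminal 112.63 + freight 6425.84 + destination terminal 292.63 + brokerage 314.37 + duty 7974.56 = 275883.11
Buyer's account: 0.00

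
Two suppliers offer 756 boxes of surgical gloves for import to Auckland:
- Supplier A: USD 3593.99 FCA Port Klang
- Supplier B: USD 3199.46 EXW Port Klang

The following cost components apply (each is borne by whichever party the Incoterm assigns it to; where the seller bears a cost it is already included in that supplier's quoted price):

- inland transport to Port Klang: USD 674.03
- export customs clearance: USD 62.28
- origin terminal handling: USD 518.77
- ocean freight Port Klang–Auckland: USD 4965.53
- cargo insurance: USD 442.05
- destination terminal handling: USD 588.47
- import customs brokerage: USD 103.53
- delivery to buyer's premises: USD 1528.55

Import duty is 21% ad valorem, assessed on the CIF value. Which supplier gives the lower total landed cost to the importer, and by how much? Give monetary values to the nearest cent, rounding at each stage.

Supplier A is cheaper by USD 413.56

Supplier A (FCA):
CIF value = FCA price + origin terminal + freight + insurance = 3593.99 + 518.77 + 4965.53 + 442.05 = 9520.34
Import duty = 9520.34 × 21% = 1999.27
Buyer bears (A): 518.77 + 4965.53 + 442.05 + 588.47 + 103.53 + 1528.55 = 8146.90
Landed cost (A) = invoice 3593.99 + 8146.90 + duty 1999.27 = 13740.16
Supplier B (EXW):
CIF value = EXW price + inland to port + export clearance + origin terminal + freight + insurance = 3199.46 + 674.03 + 62.28 + 518.77 + 4965.53 + 442.05 = 9862.12
Import duty = 9862.12 × 21% = 2071.05
Buyer bears (B): 674.03 + 62.28 + 518.77 + 4965.53 + 442.05 + 588.47 + 103.53 + 1528.55 = 8883.21
Landed cost (B) = invoice 3199.46 + 8883.21 + duty 2071.05 = 14153.72
Difference = |13740.16 − 14153.72| = 413.56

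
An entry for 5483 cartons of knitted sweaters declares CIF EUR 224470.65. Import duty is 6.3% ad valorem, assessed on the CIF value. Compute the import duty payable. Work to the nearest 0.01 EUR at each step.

Import duty: EUR 14141.65

Import duty = 224470.65 × 6.3% = 14141.65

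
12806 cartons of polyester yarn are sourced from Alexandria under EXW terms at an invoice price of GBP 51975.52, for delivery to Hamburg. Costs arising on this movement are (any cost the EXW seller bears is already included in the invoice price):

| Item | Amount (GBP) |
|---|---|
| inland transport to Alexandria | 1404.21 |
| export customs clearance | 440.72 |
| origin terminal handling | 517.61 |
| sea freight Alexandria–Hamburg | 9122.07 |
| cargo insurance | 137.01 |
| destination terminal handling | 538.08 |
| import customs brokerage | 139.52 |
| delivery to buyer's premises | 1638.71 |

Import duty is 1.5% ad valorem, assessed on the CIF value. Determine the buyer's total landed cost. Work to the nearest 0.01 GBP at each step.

EXW: the seller makes goods available at their premises; the buyer bears all onward costs.
CIF value = EXW price + inland to port + export clearance + origin terminal + freight + insurance = 51975.52 + 1404.21 + 440.72 + 517.61 + 9122.07 + 137.01 = 63597.14
Import duty = 63597.14 × 1.5% = 953.96
Buyer bears: inland to port 1404.21 + export clearance 440.72 + origin terminal 517.61 + freight 9122.07 + insurance 137.01 + destination terminal 538.08 + brokerage 139.52 + delivery 1638.71 + duty 953.96 = 14891.89
Landed cost = invoice 51975.52 + 14891.89 = 66867.41

Total landed cost: GBP 66867.41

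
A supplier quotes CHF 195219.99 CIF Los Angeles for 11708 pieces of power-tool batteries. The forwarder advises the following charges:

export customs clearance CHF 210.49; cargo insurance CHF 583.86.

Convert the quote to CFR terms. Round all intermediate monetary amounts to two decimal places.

Not relevant to the conversion: export clearance — on the seller under both CIF and CFR; already in the CIF price and stays in the CFR price.
From CIF to CFR, the seller no longer bears: insurance.
CFR price = 195219.99 − 583.86 = 194636.13

CFR price: CHF 194636.13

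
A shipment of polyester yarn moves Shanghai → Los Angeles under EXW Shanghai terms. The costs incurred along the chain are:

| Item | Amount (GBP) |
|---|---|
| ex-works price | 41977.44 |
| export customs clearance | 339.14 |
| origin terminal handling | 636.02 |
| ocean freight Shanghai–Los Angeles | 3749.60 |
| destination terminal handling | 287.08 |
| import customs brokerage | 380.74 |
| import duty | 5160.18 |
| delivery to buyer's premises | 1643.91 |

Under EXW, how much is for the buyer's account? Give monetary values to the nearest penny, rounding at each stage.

EXW: the seller makes goods available at their premises; the buyer bears all onward costs.
Seller's account: goods 41977.44 = 41977.44
Buyer's account: export clearance 339.14 + origin terminal 636.02 + freight 3749.60 + destination terminal 287.08 + brokerage 380.74 + duty 5160.18 + delivery 1643.91 = 12196.67

Buyer's account: GBP 12196.67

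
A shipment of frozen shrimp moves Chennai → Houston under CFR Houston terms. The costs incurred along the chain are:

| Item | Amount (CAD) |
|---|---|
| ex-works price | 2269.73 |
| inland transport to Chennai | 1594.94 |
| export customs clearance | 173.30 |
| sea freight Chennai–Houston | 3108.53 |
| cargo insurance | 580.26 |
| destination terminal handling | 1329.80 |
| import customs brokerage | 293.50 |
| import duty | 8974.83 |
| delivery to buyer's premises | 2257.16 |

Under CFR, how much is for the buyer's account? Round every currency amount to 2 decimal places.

CFR: the seller pays costs through ocean freight to the destination port, but not insurance.
Seller's account: goods 2269.73 + inland to port 1594.94 + export clearance 173.30 + freight 3108.53 = 7146.50
Buyer's account: insurance 580.26 + destination terminal 1329.80 + brokerage 293.50 + duty 8974.83 + delivery 2257.16 = 13435.55

Buyer's account: CAD 13435.55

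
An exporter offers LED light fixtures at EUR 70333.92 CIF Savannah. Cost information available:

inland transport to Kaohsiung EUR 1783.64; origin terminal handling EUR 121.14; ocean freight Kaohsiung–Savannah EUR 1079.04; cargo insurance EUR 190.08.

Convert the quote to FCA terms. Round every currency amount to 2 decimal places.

Not relevant to the conversion: inland to port — on the seller under both CIF and FCA; already in the CIF price and stays in the FCA price.
From CIF to FCA, the seller no longer bears: origin terminal, freight, insurance.
FCA price = 70333.92 − 121.14 − 1079.04 − 190.08 = 68943.66

FCA price: EUR 68943.66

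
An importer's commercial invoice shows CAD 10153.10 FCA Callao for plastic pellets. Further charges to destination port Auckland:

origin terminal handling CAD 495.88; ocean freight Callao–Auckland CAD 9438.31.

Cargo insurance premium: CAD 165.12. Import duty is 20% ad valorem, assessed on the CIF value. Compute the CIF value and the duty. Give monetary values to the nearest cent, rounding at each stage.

CIF value: CAD 20252.41; import duty: CAD 4050.48

CIF = FCA price + pre-shipment costs + freight + insurance
CIF = 10153.10 + 495.88 + 9438.31 + 165.12 = 20252.41
Import duty = 20252.41 × 20% = 4050.48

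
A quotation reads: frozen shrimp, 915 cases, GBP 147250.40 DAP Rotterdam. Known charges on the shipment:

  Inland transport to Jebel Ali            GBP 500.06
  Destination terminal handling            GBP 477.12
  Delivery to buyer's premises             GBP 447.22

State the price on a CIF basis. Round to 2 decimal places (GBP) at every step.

Not relevant to the conversion: inland to port — on the seller under both DAP and CIF; already in the DAP price and stays in the CIF price.
From DAP to CIF, the seller no longer bears: destination terminal, delivery.
CIF price = 147250.40 − 477.12 − 447.22 = 146326.06

CIF price: GBP 146326.06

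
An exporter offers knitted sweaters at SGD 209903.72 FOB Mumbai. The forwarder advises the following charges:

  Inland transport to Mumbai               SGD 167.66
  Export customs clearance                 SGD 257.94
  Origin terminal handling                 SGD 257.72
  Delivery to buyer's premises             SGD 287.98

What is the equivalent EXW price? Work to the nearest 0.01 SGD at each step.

Not relevant to the conversion: delivery — on the buyer under both terms; not part of either seller's price.
From FOB to EXW, the seller no longer bears: inland to port, export clearance, origin terminal.
EXW price = 209903.72 − 167.66 − 257.94 − 257.72 = 209220.40

EXW price: SGD 209220.40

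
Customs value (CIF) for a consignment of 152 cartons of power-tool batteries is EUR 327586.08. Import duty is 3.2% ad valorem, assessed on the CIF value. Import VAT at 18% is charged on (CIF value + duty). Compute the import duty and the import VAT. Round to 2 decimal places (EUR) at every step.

Import duty = 327586.08 × 3.2% = 10482.75
VAT base = CIF + duty = 327586.08 + 10482.75 = 338068.83
Import VAT = 338068.83 × 18% = 60852.39

Import duty: EUR 10482.75; import VAT: EUR 60852.39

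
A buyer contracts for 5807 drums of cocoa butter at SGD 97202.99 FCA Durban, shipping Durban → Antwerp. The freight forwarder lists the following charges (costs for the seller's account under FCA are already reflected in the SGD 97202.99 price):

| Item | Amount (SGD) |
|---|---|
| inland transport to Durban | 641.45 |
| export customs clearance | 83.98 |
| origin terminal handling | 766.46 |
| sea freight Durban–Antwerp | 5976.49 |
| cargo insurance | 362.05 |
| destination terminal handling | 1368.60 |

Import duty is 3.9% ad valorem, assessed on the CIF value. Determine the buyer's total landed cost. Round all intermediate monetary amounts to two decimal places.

FCA: the seller delivers export-cleared goods to the carrier; the buyer bears costs from that point.
Already in the invoice (seller's account under FCA): inland to port, export clearance — exclude.
CIF value = FCA price + origin terminal + freight + insurance = 97202.99 + 766.46 + 5976.49 + 362.05 = 104307.99
Import duty = 104307.99 × 3.9% = 4068.01
Buyer bears: origin terminal 766.46 + freight 5976.49 + insurance 362.05 + destination terminal 1368.60 + duty 4068.01 = 12541.61
Landed cost = invoice 97202.99 + 12541.61 = 109744.60

Total landed cost: SGD 109744.60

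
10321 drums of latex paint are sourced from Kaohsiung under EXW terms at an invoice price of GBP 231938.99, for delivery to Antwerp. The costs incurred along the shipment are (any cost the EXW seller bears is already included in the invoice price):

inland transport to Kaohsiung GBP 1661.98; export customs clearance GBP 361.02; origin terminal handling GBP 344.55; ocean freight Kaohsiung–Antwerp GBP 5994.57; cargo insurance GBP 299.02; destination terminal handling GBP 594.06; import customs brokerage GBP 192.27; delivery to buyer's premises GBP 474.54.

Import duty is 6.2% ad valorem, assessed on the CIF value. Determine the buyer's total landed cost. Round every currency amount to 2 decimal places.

Total landed cost: GBP 256778.21

EXW: the seller makes goods available at their premises; the buyer bears all onward costs.
CIF value = EXW price + inland to port + export clearance + origin terminal + freight + insurance = 231938.99 + 1661.98 + 361.02 + 344.55 + 5994.57 + 299.02 = 240600.13
Import duty = 240600.13 × 6.2% = 14917.21
Buyer bears: inland to port 1661.98 + export clearance 361.02 + origin terminal 344.55 + freight 5994.57 + insurance 299.02 + destination terminal 594.06 + brokerage 192.27 + delivery 474.54 + duty 14917.21 = 24839.22
Landed cost = invoice 231938.99 + 24839.22 = 256778.21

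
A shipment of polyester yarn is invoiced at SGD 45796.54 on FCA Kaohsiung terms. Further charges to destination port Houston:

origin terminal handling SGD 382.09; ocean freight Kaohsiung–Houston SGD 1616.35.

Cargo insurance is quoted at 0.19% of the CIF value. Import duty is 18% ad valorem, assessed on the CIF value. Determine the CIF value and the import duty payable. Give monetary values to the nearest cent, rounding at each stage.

CIF value: SGD 47885.96; import duty: SGD 8619.47

Let C be the CIF value. C = FCA price + pre-shipment costs + freight + 0.19% × C
C − 0.19% × C = 45796.54 + 382.09 + 1616.35
0.9981 × C = 47794.98
C = 47794.98 / 0.9981 = 47885.96
Insurance premium = 0.19% × 47885.96 = 90.98
Import duty = 47885.96 × 18% = 8619.47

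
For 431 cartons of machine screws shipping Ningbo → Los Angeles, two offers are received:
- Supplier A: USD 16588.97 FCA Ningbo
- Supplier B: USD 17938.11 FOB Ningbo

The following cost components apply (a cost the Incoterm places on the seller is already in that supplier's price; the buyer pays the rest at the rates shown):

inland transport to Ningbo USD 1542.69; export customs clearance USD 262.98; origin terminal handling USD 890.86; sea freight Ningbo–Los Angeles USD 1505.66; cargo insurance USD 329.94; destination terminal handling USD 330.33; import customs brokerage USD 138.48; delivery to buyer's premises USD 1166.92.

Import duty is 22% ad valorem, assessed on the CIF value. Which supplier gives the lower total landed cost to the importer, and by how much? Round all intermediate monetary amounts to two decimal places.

Supplier A (FCA):
CIF value = FCA price + origin terminal + freight + insurance = 16588.97 + 890.86 + 1505.66 + 329.94 = 19315.43
Import duty = 19315.43 × 22% = 4249.39
Buyer bears (A): 890.86 + 1505.66 + 329.94 + 330.33 + 138.48 + 1166.92 = 4362.19
Landed cost (A) = invoice 16588.97 + 4362.19 + duty 4249.39 = 25200.55
Supplier B (FOB):
CIF value = FOB price + freight + insurance = 17938.11 + 1505.66 + 329.94 = 19773.71
Import duty = 19773.71 × 22% = 4350.22
Buyer bears (B): 1505.66 + 329.94 + 330.33 + 138.48 + 1166.92 = 3471.33
Landed cost (B) = invoice 17938.11 + 3471.33 + duty 4350.22 = 25759.66
Difference = |25200.55 − 25759.66| = 559.11

Supplier A is cheaper by USD 559.11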